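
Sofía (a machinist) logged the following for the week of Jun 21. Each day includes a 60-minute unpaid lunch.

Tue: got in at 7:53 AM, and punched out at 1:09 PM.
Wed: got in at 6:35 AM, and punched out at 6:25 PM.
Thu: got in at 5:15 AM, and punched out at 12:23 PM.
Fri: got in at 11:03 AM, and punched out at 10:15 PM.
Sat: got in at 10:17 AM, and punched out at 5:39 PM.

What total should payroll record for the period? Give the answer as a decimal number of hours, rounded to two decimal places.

Tue: 7:53 AM–1:09 PM = 5 h 16 min; less 60 min break → 4 h 16 min
Wed: 6:35 AM–6:25 PM = 11 h 50 min; less 60 min break → 10 h 50 min
Thu: 5:15 AM–12:23 PM = 7 h 8 min; less 60 min break → 6 h 8 min
Fri: 11:03 AM–10:15 PM = 11 h 12 min; less 60 min break → 10 h 12 min
Sat: 10:17 AM–5:39 PM = 7 h 22 min; less 60 min break → 6 h 22 min
Total: 4 h 16 min + 10 h 50 min + 6 h 8 min + 10 h 12 min + 6 h 22 min = 37 h 48 min.

37.80 hours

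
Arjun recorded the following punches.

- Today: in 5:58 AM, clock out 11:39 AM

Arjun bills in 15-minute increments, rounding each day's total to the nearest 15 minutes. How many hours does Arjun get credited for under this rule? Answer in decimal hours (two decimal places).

5.75 hours

Today: 5:58 AM–11:39 AM = 5 h 41 min → rounds to 5 h 45 min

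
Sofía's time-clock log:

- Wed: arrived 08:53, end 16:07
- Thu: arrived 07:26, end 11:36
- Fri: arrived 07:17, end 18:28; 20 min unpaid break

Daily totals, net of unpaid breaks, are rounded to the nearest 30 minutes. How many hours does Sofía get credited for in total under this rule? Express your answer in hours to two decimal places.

Wed: 08:53–16:07 = 7 h 14 min → rounds to 7 h 0 min
Thu: 07:26–11:36 = 4 h 10 min → rounds to 4 h 0 min
Fri: 07:17–18:28 = 11 h 11 min − 20 min = 10 h 51 min → rounds to 11 h 0 min
Total credited: 22 h 0 min.

22.00 hours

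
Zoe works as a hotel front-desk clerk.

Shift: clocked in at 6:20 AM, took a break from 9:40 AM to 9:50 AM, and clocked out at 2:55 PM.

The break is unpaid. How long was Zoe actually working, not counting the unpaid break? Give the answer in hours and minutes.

8 h 25 min

Shift: 6:20 AM–2:55 PM = 8 h 35 min; less 10 min break → 8 h 25 min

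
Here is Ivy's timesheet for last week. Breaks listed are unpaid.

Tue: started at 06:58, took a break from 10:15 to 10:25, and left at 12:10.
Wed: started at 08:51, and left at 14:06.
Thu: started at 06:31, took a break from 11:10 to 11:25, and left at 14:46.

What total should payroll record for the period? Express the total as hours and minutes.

Tue: 06:58–12:10 = 5 h 12 min; less 10 min break → 5 h 2 min
Wed: 08:51–14:06 = 5 h 15 min
Thu: 06:31–14:46 = 8 h 15 min; less 15 min break → 8 h 0 min
Total: 5 h 2 min + 5 h 15 min + 8 h 0 min = 18 h 17 min.

18 h 17 min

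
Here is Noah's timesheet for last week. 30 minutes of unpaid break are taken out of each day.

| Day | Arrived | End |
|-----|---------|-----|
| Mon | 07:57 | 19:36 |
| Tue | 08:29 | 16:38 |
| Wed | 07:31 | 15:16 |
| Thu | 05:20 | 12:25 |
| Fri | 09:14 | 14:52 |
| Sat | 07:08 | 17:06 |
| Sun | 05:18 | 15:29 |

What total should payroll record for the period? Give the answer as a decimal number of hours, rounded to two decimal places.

Mon: 07:57–19:36 = 11 h 39 min; less 30 min break → 11 h 9 min
Tue: 08:29–16:38 = 8 h 9 min; less 30 min break → 7 h 39 min
Wed: 07:31–15:16 = 7 h 45 min; less 30 min break → 7 h 15 min
Thu: 05:20–12:25 = 7 h 5 min; less 30 min break → 6 h 35 min
Fri: 09:14–14:52 = 5 h 38 min; less 30 min break → 5 h 8 min
Sat: 07:08–17:06 = 9 h 58 min; less 30 min break → 9 h 28 min
Sun: 05:18–15:29 = 10 h 11 min; less 30 min break → 9 h 41 min
Total: 11 h 9 min + 7 h 39 min + 7 h 15 min + 6 h 35 min + 5 h 8 min + 9 h 28 min + 9 h 41 min = 56 h 55 min.

56.92 hours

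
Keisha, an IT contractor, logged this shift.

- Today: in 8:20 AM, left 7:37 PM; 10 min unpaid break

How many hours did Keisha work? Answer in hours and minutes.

11 h 7 min

Today: 8:20 AM–7:37 PM = 11 h 17 min; less 10 min break → 11 h 7 min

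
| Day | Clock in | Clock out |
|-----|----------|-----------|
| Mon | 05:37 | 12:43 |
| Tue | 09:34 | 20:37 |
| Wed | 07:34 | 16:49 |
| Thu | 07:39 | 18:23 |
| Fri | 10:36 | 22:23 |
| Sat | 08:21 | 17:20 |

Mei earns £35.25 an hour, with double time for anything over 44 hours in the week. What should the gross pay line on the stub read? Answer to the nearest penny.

Mon: 05:37–12:43 = 7 h 6 min
Tue: 09:34–20:37 = 11 h 3 min
Wed: 07:34–16:49 = 9 h 15 min
Thu: 07:39–18:23 = 10 h 44 min
Fri: 10:36–22:23 = 11 h 47 min
Sat: 08:21–17:20 = 8 h 59 min
Total worked: 58 h 54 min = 3534 min.
Regular 44 h 0 min = 2640 min at £35.25/h; overtime 14 h 54 min = 894 min at £70.50/h.
Pay = (2640 × £35.25 + 894 × £70.50) ÷ 60 = £2601.45.

£2601.45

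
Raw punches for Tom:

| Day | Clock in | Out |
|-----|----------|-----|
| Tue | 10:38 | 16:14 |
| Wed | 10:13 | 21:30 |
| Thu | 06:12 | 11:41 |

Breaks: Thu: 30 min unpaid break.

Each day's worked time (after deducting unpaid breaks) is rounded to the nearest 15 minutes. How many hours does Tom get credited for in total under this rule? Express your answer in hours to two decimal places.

Tue: 10:38–16:14 = 5 h 36 min → rounds to 5 h 30 min
Wed: 10:13–21:30 = 11 h 17 min → rounds to 11 h 15 min
Thu: 06:12–11:41 = 5 h 29 min − 30 min = 4 h 59 min → rounds to 5 h 0 min
Total credited: 21 h 45 min.

21.75 hours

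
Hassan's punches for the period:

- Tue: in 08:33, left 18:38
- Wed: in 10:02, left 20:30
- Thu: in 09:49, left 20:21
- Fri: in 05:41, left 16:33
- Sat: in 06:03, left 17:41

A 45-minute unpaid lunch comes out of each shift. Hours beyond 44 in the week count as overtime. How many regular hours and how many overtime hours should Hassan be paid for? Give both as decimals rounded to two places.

Regular 44.00 hours, overtime 5.83 hours

Tue: 08:33–18:38 = 10 h 5 min; less 45 min break → 9 h 20 min
Wed: 10:02–20:30 = 10 h 28 min; less 45 min break → 9 h 43 min
Thu: 09:49–20:21 = 10 h 32 min; less 45 min break → 9 h 47 min
Fri: 05:41–16:33 = 10 h 52 min; less 45 min break → 10 h 7 min
Sat: 06:03–17:41 = 11 h 38 min; less 45 min break → 10 h 53 min
Total worked: 49 h 50 min = 49.83 h.
Threshold 44 h → overtime 5 h 50 min, regular 44 h 0 min.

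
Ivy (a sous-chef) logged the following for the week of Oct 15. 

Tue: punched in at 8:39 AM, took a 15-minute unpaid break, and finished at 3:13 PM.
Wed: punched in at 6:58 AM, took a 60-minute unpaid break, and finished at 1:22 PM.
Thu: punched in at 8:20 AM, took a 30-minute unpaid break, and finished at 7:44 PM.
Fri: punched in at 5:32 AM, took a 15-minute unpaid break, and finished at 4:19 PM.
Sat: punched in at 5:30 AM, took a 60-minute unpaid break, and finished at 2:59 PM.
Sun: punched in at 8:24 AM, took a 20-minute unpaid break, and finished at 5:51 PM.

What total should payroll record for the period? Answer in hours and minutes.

50 h 45 min

Tue: 8:39 AM–3:13 PM = 6 h 34 min; less 15 min break → 6 h 19 min
Wed: 6:58 AM–1:22 PM = 6 h 24 min; less 60 min break → 5 h 24 min
Thu: 8:20 AM–7:44 PM = 11 h 24 min; less 30 min break → 10 h 54 min
Fri: 5:32 AM–4:19 PM = 10 h 47 min; less 15 min break → 10 h 32 min
Sat: 5:30 AM–2:59 PM = 9 h 29 min; less 60 min break → 8 h 29 min
Sun: 8:24 AM–5:51 PM = 9 h 27 min; less 20 min break → 9 h 7 min
Total: 6 h 19 min + 5 h 24 min + 10 h 54 min + 10 h 32 min + 8 h 29 min + 9 h 7 min = 50 h 45 min.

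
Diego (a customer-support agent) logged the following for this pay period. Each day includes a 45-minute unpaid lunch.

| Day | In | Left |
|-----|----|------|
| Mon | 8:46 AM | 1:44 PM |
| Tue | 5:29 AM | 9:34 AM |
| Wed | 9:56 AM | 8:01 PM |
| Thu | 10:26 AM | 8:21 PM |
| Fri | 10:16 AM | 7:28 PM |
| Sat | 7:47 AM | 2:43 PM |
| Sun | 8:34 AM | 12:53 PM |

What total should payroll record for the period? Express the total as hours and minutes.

44 h 15 min

Mon: 8:46 AM–1:44 PM = 4 h 58 min; less 45 min break → 4 h 13 min
Tue: 5:29 AM–9:34 AM = 4 h 5 min; less 45 min break → 3 h 20 min
Wed: 9:56 AM–8:01 PM = 10 h 5 min; less 45 min break → 9 h 20 min
Thu: 10:26 AM–8:21 PM = 9 h 55 min; less 45 min break → 9 h 10 min
Fri: 10:16 AM–7:28 PM = 9 h 12 min; less 45 min break → 8 h 27 min
Sat: 7:47 AM–2:43 PM = 6 h 56 min; less 45 min break → 6 h 11 min
Sun: 8:34 AM–12:53 PM = 4 h 19 min; less 45 min break → 3 h 34 min
Total: 4 h 13 min + 3 h 20 min + 9 h 20 min + 9 h 10 min + 8 h 27 min + 6 h 11 min + 3 h 34 min = 44 h 15 min.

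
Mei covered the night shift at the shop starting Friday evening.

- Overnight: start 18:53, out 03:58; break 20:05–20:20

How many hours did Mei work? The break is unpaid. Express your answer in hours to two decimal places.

8.83 hours

Overnight: 18:53 → midnight = 5 h 7 min; midnight → 03:58 = 3 h 58 min; span 9 h 5 min; less 15 min break → 8 h 50 min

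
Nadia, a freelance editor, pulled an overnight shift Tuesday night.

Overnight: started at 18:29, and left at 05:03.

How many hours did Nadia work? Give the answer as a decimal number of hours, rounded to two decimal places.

10.57 hours

Overnight: 18:29 → midnight = 5 h 31 min; midnight → 05:03 = 5 h 3 min; span 10 h 34 min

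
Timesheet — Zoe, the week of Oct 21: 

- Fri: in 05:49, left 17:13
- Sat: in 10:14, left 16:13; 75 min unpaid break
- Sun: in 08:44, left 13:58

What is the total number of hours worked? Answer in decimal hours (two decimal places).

21.37 hours

Fri: 05:49–17:13 = 11 h 24 min
Sat: 10:14–16:13 = 5 h 59 min; less 75 min break → 4 h 44 min
Sun: 08:44–13:58 = 5 h 14 min
Total: 11 h 24 min + 4 h 44 min + 5 h 14 min = 21 h 22 min.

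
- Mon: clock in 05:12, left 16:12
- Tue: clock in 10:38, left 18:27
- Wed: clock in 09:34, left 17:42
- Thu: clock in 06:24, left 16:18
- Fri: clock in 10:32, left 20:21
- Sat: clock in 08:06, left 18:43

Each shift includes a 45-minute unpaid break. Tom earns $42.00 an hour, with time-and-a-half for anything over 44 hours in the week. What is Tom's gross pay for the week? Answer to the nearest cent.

Mon: 05:12–16:12 = 11 h 0 min; less 45 min break → 10 h 15 min
Tue: 10:38–18:27 = 7 h 49 min; less 45 min break → 7 h 4 min
Wed: 09:34–17:42 = 8 h 8 min; less 45 min break → 7 h 23 min
Thu: 06:24–16:18 = 9 h 54 min; less 45 min break → 9 h 9 min
Fri: 10:32–20:21 = 9 h 49 min; less 45 min break → 9 h 4 min
Sat: 08:06–18:43 = 10 h 37 min; less 45 min break → 9 h 52 min
Total worked: 52 h 47 min = 3167 min.
Regular 44 h 0 min = 2640 min at $42.00/h; overtime 8 h 47 min = 527 min at $63.00/h.
Pay = (2640 × $42.00 + 527 × $63.00) ÷ 60 = $2401.35.

$2401.35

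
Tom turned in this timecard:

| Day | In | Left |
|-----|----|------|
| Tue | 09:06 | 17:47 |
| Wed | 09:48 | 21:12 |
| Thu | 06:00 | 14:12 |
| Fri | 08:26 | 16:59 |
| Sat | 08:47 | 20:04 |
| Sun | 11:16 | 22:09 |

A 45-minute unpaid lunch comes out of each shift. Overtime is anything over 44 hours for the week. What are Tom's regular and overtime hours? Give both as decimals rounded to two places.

Regular 44.00 hours, overtime 10.50 hours

Tue: 09:06–17:47 = 8 h 41 min; less 45 min break → 7 h 56 min
Wed: 09:48–21:12 = 11 h 24 min; less 45 min break → 10 h 39 min
Thu: 06:00–14:12 = 8 h 12 min; less 45 min break → 7 h 27 min
Fri: 08:26–16:59 = 8 h 33 min; less 45 min break → 7 h 48 min
Sat: 08:47–20:04 = 11 h 17 min; less 45 min break → 10 h 32 min
Sun: 11:16–22:09 = 10 h 53 min; less 45 min break → 10 h 8 min
Total worked: 54 h 30 min = 54.50 h.
Threshold 44 h → overtime 10 h 30 min, regular 44 h 0 min.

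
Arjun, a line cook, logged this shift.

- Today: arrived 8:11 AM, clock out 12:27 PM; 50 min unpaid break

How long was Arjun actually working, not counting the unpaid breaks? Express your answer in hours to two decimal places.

3.43 hours

Today: 8:11 AM–12:27 PM = 4 h 16 min; less 50 min break → 3 h 26 min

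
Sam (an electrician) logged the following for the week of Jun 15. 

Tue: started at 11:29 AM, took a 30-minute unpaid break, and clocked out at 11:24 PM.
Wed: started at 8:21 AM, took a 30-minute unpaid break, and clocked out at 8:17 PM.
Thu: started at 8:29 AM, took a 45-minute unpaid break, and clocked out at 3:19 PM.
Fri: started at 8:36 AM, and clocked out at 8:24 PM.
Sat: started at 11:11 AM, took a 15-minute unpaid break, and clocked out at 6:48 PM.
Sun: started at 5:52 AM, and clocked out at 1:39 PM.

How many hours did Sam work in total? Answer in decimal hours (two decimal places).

Tue: 11:29 AM–11:24 PM = 11 h 55 min; less 30 min break → 11 h 25 min
Wed: 8:21 AM–8:17 PM = 11 h 56 min; less 30 min break → 11 h 26 min
Thu: 8:29 AM–3:19 PM = 6 h 50 min; less 45 min break → 6 h 5 min
Fri: 8:36 AM–8:24 PM = 11 h 48 min
Sat: 11:11 AM–6:48 PM = 7 h 37 min; less 15 min break → 7 h 22 min
Sun: 5:52 AM–1:39 PM = 7 h 47 min
Total: 11 h 25 min + 11 h 26 min + 6 h 5 min + 11 h 48 min + 7 h 22 min + 7 h 47 min = 55 h 53 min.

55.88 hours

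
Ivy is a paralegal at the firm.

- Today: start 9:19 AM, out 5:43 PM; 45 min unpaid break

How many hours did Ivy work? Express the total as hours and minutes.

Today: 9:19 AM–5:43 PM = 8 h 24 min; less 45 min break → 7 h 39 min

7 h 39 min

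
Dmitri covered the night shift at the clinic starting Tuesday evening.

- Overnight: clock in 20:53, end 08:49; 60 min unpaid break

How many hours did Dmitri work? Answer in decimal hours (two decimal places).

10.93 hours

Overnight: 20:53 → midnight = 3 h 7 min; midnight → 08:49 = 8 h 49 min; span 11 h 56 min; less 60 min break → 10 h 56 min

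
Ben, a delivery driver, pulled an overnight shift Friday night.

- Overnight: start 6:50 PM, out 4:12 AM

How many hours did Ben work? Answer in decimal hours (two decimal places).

9.37 hours

Overnight: 6:50 PM → midnight = 5 h 10 min; midnight → 4:12 AM = 4 h 12 min; span 9 h 22 min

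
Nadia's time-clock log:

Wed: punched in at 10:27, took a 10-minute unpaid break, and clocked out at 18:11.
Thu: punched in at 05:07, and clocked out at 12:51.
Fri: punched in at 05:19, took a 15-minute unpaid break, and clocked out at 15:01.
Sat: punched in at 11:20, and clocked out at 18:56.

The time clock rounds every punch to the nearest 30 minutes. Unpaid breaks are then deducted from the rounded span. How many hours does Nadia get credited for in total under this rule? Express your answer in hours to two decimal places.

32.08 hours

Wed: in 10:27→10:30, out 18:11→18:00; 7 h 30 min − 10 min = 7 h 20 min
Thu: in 05:07→05:00, out 12:51→13:00; 8 h 0 min
Fri: in 05:19→05:30, out 15:01→15:00; 9 h 30 min − 15 min = 9 h 15 min
Sat: in 11:20→11:30, out 18:56→19:00; 7 h 30 min
Total credited: 32 h 5 min.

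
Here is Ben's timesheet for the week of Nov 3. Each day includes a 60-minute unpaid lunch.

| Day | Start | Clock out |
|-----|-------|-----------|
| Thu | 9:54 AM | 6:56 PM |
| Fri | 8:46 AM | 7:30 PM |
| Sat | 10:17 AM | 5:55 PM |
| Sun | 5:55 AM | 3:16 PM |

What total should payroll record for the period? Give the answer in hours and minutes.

32 h 45 min

Thu: 9:54 AM–6:56 PM = 9 h 2 min; less 60 min break → 8 h 2 min
Fri: 8:46 AM–7:30 PM = 10 h 44 min; less 60 min break → 9 h 44 min
Sat: 10:17 AM–5:55 PM = 7 h 38 min; less 60 min break → 6 h 38 min
Sun: 5:55 AM–3:16 PM = 9 h 21 min; less 60 min break → 8 h 21 min
Total: 8 h 2 min + 9 h 44 min + 6 h 38 min + 8 h 21 min = 32 h 45 min.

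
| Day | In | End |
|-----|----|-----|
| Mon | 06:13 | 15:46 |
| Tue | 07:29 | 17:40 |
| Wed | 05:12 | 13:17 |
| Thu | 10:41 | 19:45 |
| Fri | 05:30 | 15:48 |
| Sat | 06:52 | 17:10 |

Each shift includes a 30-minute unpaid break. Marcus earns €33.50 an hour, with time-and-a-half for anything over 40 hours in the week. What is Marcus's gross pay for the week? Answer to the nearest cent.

€2067.79

Mon: 06:13–15:46 = 9 h 33 min; less 30 min break → 9 h 3 min
Tue: 07:29–17:40 = 10 h 11 min; less 30 min break → 9 h 41 min
Wed: 05:12–13:17 = 8 h 5 min; less 30 min break → 7 h 35 min
Thu: 10:41–19:45 = 9 h 4 min; less 30 min break → 8 h 34 min
Fri: 05:30–15:48 = 10 h 18 min; less 30 min break → 9 h 48 min
Sat: 06:52–17:10 = 10 h 18 min; less 30 min break → 9 h 48 min
Total worked: 54 h 29 min = 3269 min.
Regular 40 h 0 min = 2400 min at €33.50/h; overtime 14 h 29 min = 869 min at €50.25/h.
Pay = (2400 × €33.50 + 869 × €50.25) ÷ 60 = €2067.79.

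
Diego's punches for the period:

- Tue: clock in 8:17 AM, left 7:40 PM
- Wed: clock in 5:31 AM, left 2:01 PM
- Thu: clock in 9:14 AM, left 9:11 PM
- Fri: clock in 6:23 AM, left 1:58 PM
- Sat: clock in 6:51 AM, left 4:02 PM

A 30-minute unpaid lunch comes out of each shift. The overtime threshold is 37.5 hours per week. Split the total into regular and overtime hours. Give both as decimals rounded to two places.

Tue: 8:17 AM–7:40 PM = 11 h 23 min; less 30 min break → 10 h 53 min
Wed: 5:31 AM–2:01 PM = 8 h 30 min; less 30 min break → 8 h 0 min
Thu: 9:14 AM–9:11 PM = 11 h 57 min; less 30 min break → 11 h 27 min
Fri: 6:23 AM–1:58 PM = 7 h 35 min; less 30 min break → 7 h 5 min
Sat: 6:51 AM–4:02 PM = 9 h 11 min; less 30 min break → 8 h 41 min
Total worked: 46 h 6 min = 46.10 h.
Threshold 37.5 h → overtime 8 h 36 min, regular 37 h 30 min.

Regular 37.50 hours, overtime 8.60 hours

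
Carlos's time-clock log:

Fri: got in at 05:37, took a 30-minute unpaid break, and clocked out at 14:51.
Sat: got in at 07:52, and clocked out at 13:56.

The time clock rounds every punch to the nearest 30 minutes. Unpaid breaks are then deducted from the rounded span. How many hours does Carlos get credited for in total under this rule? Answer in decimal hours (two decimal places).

15.00 hours

Fri: in 05:37→05:30, out 14:51→15:00; 9 h 30 min − 30 min = 9 h 0 min
Sat: in 07:52→08:00, out 13:56→14:00; 6 h 0 min
Total credited: 15 h 0 min.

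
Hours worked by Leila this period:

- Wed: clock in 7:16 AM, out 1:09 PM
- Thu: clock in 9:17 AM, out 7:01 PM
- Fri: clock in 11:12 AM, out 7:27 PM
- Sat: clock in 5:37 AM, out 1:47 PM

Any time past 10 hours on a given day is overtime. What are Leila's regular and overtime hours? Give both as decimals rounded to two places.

Regular 32.03 hours, overtime 0.00 hours

Wed: 7:16 AM–1:09 PM = 5 h 53 min
Thu: 9:17 AM–7:01 PM = 9 h 44 min
Fri: 11:12 AM–7:27 PM = 8 h 15 min
Sat: 5:37 AM–1:47 PM = 8 h 10 min
Wed reg 5 h 53 min / OT 0 h 0 min; Thu reg 9 h 44 min / OT 0 h 0 min; Fri reg 8 h 15 min / OT 0 h 0 min; Sat reg 8 h 10 min / OT 0 h 0 min.
Totals: regular 32 h 2 min, overtime 0 h 0 min.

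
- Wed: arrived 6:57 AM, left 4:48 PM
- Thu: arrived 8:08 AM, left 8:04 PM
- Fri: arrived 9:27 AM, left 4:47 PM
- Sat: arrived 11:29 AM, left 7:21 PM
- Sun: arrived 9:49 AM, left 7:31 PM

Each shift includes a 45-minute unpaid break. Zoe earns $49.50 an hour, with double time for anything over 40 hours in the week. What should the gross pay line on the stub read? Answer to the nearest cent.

$2270.40

Wed: 6:57 AM–4:48 PM = 9 h 51 min; less 45 min break → 9 h 6 min
Thu: 8:08 AM–8:04 PM = 11 h 56 min; less 45 min break → 11 h 11 min
Fri: 9:27 AM–4:47 PM = 7 h 20 min; less 45 min break → 6 h 35 min
Sat: 11:29 AM–7:21 PM = 7 h 52 min; less 45 min break → 7 h 7 min
Sun: 9:49 AM–7:31 PM = 9 h 42 min; less 45 min break → 8 h 57 min
Total worked: 42 h 56 min = 2576 min.
Regular 40 h 0 min = 2400 min at $49.50/h; overtime 2 h 56 min = 176 min at $99.00/h.
Pay = (2400 × $49.50 + 176 × $99.00) ÷ 60 = $2270.40.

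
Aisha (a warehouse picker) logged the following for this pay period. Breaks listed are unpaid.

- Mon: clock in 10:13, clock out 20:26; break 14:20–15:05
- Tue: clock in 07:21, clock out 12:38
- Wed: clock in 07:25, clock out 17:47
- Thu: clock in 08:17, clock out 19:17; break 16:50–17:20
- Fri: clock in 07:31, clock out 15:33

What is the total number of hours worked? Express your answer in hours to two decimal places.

Mon: 10:13–20:26 = 10 h 13 min; less 45 min break → 9 h 28 min
Tue: 07:21–12:38 = 5 h 17 min
Wed: 07:25–17:47 = 10 h 22 min
Thu: 08:17–19:17 = 11 h 0 min; less 30 min break → 10 h 30 min
Fri: 07:31–15:33 = 8 h 2 min
Total: 9 h 28 min + 5 h 17 min + 10 h 22 min + 10 h 30 min + 8 h 2 min = 43 h 39 min.

43.65 hours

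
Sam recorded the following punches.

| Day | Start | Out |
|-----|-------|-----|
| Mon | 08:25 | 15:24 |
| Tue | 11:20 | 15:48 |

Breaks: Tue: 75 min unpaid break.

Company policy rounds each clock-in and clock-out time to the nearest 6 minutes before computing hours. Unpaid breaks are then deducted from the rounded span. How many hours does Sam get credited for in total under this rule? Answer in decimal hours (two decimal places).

10.25 hours

Mon: in 08:25→08:24, out 15:24→15:24; 7 h 0 min
Tue: in 11:20→11:18, out 15:48→15:48; 4 h 30 min − 75 min = 3 h 15 min
Total credited: 10 h 15 min.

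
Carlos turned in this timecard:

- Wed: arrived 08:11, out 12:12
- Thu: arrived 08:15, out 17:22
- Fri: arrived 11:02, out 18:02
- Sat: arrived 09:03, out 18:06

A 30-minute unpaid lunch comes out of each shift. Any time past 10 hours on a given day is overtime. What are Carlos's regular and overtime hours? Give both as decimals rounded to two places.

Wed: 08:11–12:12 = 4 h 1 min; less 30 min break → 3 h 31 min
Thu: 08:15–17:22 = 9 h 7 min; less 30 min break → 8 h 37 min
Fri: 11:02–18:02 = 7 h 0 min; less 30 min break → 6 h 30 min
Sat: 09:03–18:06 = 9 h 3 min; less 30 min break → 8 h 33 min
Wed reg 3 h 31 min / OT 0 h 0 min; Thu reg 8 h 37 min / OT 0 h 0 min; Fri reg 6 h 30 min / OT 0 h 0 min; Sat reg 8 h 33 min / OT 0 h 0 min.
Totals: regular 27 h 11 min, overtime 0 h 0 min.

Regular 27.18 hours, overtime 0.00 hours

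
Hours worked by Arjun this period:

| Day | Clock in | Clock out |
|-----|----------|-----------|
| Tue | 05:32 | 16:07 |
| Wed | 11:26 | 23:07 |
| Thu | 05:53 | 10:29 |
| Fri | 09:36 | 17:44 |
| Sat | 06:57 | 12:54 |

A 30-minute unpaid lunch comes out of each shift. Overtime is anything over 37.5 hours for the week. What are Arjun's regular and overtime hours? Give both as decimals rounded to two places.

Regular 37.50 hours, overtime 0.95 hours

Tue: 05:32–16:07 = 10 h 35 min; less 30 min break → 10 h 5 min
Wed: 11:26–23:07 = 11 h 41 min; less 30 min break → 11 h 11 min
Thu: 05:53–10:29 = 4 h 36 min; less 30 min break → 4 h 6 min
Fri: 09:36–17:44 = 8 h 8 min; less 30 min break → 7 h 38 min
Sat: 06:57–12:54 = 5 h 57 min; less 30 min break → 5 h 27 min
Total worked: 38 h 27 min = 38.45 h.
Threshold 37.5 h → overtime 0 h 57 min, regular 37 h 30 min.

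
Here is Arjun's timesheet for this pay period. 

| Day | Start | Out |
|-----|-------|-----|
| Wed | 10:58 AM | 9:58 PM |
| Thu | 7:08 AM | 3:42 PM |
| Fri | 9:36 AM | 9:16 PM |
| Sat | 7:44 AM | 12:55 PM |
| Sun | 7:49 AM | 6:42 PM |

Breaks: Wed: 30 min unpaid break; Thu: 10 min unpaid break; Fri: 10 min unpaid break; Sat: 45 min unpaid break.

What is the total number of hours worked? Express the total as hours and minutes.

Wed: 10:58 AM–9:58 PM = 11 h 0 min; less 30 min break → 10 h 30 min
Thu: 7:08 AM–3:42 PM = 8 h 34 min; less 10 min break → 8 h 24 min
Fri: 9:36 AM–9:16 PM = 11 h 40 min; less 10 min break → 11 h 30 min
Sat: 7:44 AM–12:55 PM = 5 h 11 min; less 45 min break → 4 h 26 min
Sun: 7:49 AM–6:42 PM = 10 h 53 min
Total: 10 h 30 min + 8 h 24 min + 11 h 30 min + 4 h 26 min + 10 h 53 min = 45 h 43 min.

45 h 43 min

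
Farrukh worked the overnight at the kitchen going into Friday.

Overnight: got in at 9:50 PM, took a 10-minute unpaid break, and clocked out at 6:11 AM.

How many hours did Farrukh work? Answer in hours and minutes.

Overnight: 9:50 PM → midnight = 2 h 10 min; midnight → 6:11 AM = 6 h 11 min; span 8 h 21 min; less 10 min break → 8 h 11 min

8 h 11 min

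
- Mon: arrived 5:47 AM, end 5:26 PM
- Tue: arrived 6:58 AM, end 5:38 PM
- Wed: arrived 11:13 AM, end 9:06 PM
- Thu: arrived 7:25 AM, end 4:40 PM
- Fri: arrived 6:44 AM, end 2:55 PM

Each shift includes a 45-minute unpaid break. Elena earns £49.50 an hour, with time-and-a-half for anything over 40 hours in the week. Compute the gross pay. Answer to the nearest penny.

Mon: 5:47 AM–5:26 PM = 11 h 39 min; less 45 min break → 10 h 54 min
Tue: 6:58 AM–5:38 PM = 10 h 40 min; less 45 min break → 9 h 55 min
Wed: 11:13 AM–9:06 PM = 9 h 53 min; less 45 min break → 9 h 8 min
Thu: 7:25 AM–4:40 PM = 9 h 15 min; less 45 min break → 8 h 30 min
Fri: 6:44 AM–2:55 PM = 8 h 11 min; less 45 min break → 7 h 26 min
Total worked: 45 h 53 min = 2753 min.
Regular 40 h 0 min = 2400 min at £49.50/h; overtime 5 h 53 min = 353 min at £74.25/h.
Pay = (2400 × £49.50 + 353 × £74.25) ÷ 60 = £2416.84.

£2416.84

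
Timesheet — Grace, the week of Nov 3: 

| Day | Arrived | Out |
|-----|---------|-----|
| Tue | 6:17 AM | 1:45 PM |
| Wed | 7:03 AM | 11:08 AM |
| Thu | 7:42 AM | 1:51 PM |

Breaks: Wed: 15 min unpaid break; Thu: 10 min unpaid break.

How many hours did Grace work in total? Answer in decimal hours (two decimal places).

17.28 hours

Tue: 6:17 AM–1:45 PM = 7 h 28 min
Wed: 7:03 AM–11:08 AM = 4 h 5 min; less 15 min break → 3 h 50 min
Thu: 7:42 AM–1:51 PM = 6 h 9 min; less 10 min break → 5 h 59 min
Total: 7 h 28 min + 3 h 50 min + 5 h 59 min = 17 h 17 min.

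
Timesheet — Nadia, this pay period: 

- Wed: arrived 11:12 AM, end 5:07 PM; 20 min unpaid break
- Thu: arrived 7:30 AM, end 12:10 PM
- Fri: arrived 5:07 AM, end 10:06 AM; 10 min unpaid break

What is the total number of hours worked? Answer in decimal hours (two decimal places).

Wed: 11:12 AM–5:07 PM = 5 h 55 min; less 20 min break → 5 h 35 min
Thu: 7:30 AM–12:10 PM = 4 h 40 min
Fri: 5:07 AM–10:06 AM = 4 h 59 min; less 10 min break → 4 h 49 min
Total: 5 h 35 min + 4 h 40 min + 4 h 49 min = 15 h 4 min.

15.07 hours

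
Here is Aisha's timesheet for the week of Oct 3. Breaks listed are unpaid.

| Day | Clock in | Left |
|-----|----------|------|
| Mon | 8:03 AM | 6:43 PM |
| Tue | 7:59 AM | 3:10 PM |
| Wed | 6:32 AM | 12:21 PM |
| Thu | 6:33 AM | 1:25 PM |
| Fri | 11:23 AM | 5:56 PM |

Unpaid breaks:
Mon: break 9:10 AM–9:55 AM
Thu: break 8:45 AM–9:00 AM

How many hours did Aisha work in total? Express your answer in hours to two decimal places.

Mon: 8:03 AM–6:43 PM = 10 h 40 min; less 45 min break → 9 h 55 min
Tue: 7:59 AM–3:10 PM = 7 h 11 min
Wed: 6:32 AM–12:21 PM = 5 h 49 min
Thu: 6:33 AM–1:25 PM = 6 h 52 min; less 15 min break → 6 h 37 min
Fri: 11:23 AM–5:56 PM = 6 h 33 min
Total: 9 h 55 min + 7 h 11 min + 5 h 49 min + 6 h 37 min + 6 h 33 min = 36 h 5 min.

36.08 hours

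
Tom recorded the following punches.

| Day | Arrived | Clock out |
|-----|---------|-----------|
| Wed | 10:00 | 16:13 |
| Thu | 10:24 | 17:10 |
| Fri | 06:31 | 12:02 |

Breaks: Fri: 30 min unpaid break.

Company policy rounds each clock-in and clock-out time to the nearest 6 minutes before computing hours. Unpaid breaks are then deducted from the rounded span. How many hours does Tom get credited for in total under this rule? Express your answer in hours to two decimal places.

Wed: in 10:00→10:00, out 16:13→16:12; 6 h 12 min
Thu: in 10:24→10:24, out 17:10→17:12; 6 h 48 min
Fri: in 06:31→06:30, out 12:02→12:00; 5 h 30 min − 30 min = 5 h 0 min
Total credited: 18 h 0 min.

18.00 hours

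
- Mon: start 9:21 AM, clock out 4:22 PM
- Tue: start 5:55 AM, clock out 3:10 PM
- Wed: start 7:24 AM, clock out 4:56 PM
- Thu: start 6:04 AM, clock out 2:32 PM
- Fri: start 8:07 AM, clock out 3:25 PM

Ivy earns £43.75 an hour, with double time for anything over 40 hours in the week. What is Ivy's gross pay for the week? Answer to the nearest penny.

Mon: 9:21 AM–4:22 PM = 7 h 1 min
Tue: 5:55 AM–3:10 PM = 9 h 15 min
Wed: 7:24 AM–4:56 PM = 9 h 32 min
Thu: 6:04 AM–2:32 PM = 8 h 28 min
Fri: 8:07 AM–3:25 PM = 7 h 18 min
Total worked: 41 h 34 min = 2494 min.
Regular 40 h 0 min = 2400 min at £43.75/h; overtime 1 h 34 min = 94 min at £87.50/h.
Pay = (2400 × £43.75 + 94 × £87.50) ÷ 60 = £1887.08.

£1887.08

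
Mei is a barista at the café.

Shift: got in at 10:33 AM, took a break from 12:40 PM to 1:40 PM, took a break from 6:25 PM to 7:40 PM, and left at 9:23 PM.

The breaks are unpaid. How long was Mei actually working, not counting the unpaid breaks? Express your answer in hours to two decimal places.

Shift: 10:33 AM–9:23 PM = 10 h 50 min; less 135 min break → 8 h 35 min

8.58 hours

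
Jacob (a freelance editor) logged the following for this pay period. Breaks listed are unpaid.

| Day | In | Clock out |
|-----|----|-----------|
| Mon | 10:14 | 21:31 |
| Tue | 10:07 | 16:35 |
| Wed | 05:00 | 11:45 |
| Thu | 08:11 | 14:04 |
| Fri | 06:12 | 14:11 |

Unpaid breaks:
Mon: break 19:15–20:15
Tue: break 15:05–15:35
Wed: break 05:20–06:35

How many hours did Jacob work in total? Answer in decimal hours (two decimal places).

35.62 hours

Mon: 10:14–21:31 = 11 h 17 min; less 60 min break → 10 h 17 min
Tue: 10:07–16:35 = 6 h 28 min; less 30 min break → 5 h 58 min
Wed: 05:00–11:45 = 6 h 45 min; less 75 min break → 5 h 30 min
Thu: 08:11–14:04 = 5 h 53 min
Fri: 06:12–14:11 = 7 h 59 min
Total: 10 h 17 min + 5 h 58 min + 5 h 30 min + 5 h 53 min + 7 h 59 min = 35 h 37 min.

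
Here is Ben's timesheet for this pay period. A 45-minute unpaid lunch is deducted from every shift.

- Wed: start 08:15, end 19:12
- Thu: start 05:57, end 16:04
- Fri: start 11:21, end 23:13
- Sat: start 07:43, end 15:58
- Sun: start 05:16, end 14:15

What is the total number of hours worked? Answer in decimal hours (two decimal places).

Wed: 08:15–19:12 = 10 h 57 min; less 45 min break → 10 h 12 min
Thu: 05:57–16:04 = 10 h 7 min; less 45 min break → 9 h 22 min
Fri: 11:21–23:13 = 11 h 52 min; less 45 min break → 11 h 7 min
Sat: 07:43–15:58 = 8 h 15 min; less 45 min break → 7 h 30 min
Sun: 05:16–14:15 = 8 h 59 min; less 45 min break → 8 h 14 min
Total: 10 h 12 min + 9 h 22 min + 11 h 7 min + 7 h 30 min + 8 h 14 min = 46 h 25 min.

46.42 hours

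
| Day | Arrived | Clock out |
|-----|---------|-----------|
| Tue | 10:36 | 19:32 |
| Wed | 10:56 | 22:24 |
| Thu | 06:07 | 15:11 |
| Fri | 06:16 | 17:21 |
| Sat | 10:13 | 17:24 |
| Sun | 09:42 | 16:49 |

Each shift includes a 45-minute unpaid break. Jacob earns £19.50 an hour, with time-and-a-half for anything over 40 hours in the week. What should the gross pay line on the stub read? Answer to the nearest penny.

£1082.74

Tue: 10:36–19:32 = 8 h 56 min; less 45 min break → 8 h 11 min
Wed: 10:56–22:24 = 11 h 28 min; less 45 min break → 10 h 43 min
Thu: 06:07–15:11 = 9 h 4 min; less 45 min break → 8 h 19 min
Fri: 06:16–17:21 = 11 h 5 min; less 45 min break → 10 h 20 min
Sat: 10:13–17:24 = 7 h 11 min; less 45 min break → 6 h 26 min
Sun: 09:42–16:49 = 7 h 7 min; less 45 min break → 6 h 22 min
Total worked: 50 h 21 min = 3021 min.
Regular 40 h 0 min = 2400 min at £19.50/h; overtime 10 h 21 min = 621 min at £29.25/h.
Pay = (2400 × £19.50 + 621 × £29.25) ÷ 60 = £1082.74.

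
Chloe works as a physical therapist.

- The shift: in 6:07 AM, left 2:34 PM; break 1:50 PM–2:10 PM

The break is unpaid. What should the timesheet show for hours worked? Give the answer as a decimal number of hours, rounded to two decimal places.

The shift: 6:07 AM–2:34 PM = 8 h 27 min; less 20 min break → 8 h 7 min

8.12 hours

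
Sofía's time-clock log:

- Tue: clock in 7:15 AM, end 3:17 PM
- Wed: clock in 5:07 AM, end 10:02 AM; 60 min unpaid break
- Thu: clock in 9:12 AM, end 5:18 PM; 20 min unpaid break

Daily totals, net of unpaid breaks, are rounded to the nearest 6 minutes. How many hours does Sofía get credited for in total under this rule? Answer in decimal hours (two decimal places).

Tue: 7:15 AM–3:17 PM = 8 h 2 min → rounds to 8 h 0 min
Wed: 5:07 AM–10:02 AM = 4 h 55 min − 60 min = 3 h 55 min → rounds to 3 h 54 min
Thu: 9:12 AM–5:18 PM = 8 h 6 min − 20 min = 7 h 46 min → rounds to 7 h 48 min
Total credited: 19 h 42 min.

19.70 hours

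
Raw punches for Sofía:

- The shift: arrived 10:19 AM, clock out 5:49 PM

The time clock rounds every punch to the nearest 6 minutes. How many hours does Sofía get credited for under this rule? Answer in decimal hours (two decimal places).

The shift: in 10:19 AM→10:18 AM, out 5:49 PM→5:48 PM; 7 h 30 min

7.50 hours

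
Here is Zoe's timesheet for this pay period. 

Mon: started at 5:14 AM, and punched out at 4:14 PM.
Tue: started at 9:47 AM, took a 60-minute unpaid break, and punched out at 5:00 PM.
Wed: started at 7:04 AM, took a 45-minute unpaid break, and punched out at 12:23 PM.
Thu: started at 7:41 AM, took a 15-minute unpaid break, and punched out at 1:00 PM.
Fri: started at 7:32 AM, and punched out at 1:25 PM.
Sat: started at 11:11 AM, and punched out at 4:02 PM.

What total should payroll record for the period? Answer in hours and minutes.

Mon: 5:14 AM–4:14 PM = 11 h 0 min
Tue: 9:47 AM–5:00 PM = 7 h 13 min; less 60 min break → 6 h 13 min
Wed: 7:04 AM–12:23 PM = 5 h 19 min; less 45 min break → 4 h 34 min
Thu: 7:41 AM–1:00 PM = 5 h 19 min; less 15 min break → 5 h 4 min
Fri: 7:32 AM–1:25 PM = 5 h 53 min
Sat: 11:11 AM–4:02 PM = 4 h 51 min
Total: 11 h 0 min + 6 h 13 min + 4 h 34 min + 5 h 4 min + 5 h 53 min + 4 h 51 min = 37 h 35 min.

37 h 35 min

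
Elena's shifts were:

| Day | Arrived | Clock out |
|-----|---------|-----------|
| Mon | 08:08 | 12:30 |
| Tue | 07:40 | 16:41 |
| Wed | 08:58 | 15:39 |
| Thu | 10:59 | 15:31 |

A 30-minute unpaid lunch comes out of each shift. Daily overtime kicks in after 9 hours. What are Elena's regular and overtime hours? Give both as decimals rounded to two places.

Regular 22.60 hours, overtime 0.00 hours

Mon: 08:08–12:30 = 4 h 22 min; less 30 min break → 3 h 52 min
Tue: 07:40–16:41 = 9 h 1 min; less 30 min break → 8 h 31 min
Wed: 08:58–15:39 = 6 h 41 min; less 30 min break → 6 h 11 min
Thu: 10:59–15:31 = 4 h 32 min; less 30 min break → 4 h 2 min
Mon reg 3 h 52 min / OT 0 h 0 min; Tue reg 8 h 31 min / OT 0 h 0 min; Wed reg 6 h 11 min / OT 0 h 0 min; Thu reg 4 h 2 min / OT 0 h 0 min.
Totals: regular 22 h 36 min, overtime 0 h 0 min.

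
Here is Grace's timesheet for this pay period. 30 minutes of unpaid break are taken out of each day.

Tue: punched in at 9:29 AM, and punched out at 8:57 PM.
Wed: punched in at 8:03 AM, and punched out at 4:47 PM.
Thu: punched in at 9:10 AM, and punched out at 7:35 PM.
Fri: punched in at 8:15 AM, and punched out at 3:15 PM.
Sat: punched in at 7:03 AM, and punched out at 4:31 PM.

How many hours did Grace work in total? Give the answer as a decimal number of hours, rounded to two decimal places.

Tue: 9:29 AM–8:57 PM = 11 h 28 min; less 30 min break → 10 h 58 min
Wed: 8:03 AM–4:47 PM = 8 h 44 min; less 30 min break → 8 h 14 min
Thu: 9:10 AM–7:35 PM = 10 h 25 min; less 30 min break → 9 h 55 min
Fri: 8:15 AM–3:15 PM = 7 h 0 min; less 30 min break → 6 h 30 min
Sat: 7:03 AM–4:31 PM = 9 h 28 min; less 30 min break → 8 h 58 min
Total: 10 h 58 min + 8 h 14 min + 9 h 55 min + 6 h 30 min + 8 h 58 min = 44 h 35 min.

44.58 hours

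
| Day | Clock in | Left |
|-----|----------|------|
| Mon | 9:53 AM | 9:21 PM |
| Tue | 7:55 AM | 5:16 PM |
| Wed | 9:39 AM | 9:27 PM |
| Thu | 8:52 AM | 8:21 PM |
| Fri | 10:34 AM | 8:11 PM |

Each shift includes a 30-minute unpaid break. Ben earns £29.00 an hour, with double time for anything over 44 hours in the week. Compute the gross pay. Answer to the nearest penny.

Mon: 9:53 AM–9:21 PM = 11 h 28 min; less 30 min break → 10 h 58 min
Tue: 7:55 AM–5:16 PM = 9 h 21 min; less 30 min break → 8 h 51 min
Wed: 9:39 AM–9:27 PM = 11 h 48 min; less 30 min break → 11 h 18 min
Thu: 8:52 AM–8:21 PM = 11 h 29 min; less 30 min break → 10 h 59 min
Fri: 10:34 AM–8:11 PM = 9 h 37 min; less 30 min break → 9 h 7 min
Total worked: 51 h 13 min = 3073 min.
Regular 44 h 0 min = 2640 min at £29.00/h; overtime 7 h 13 min = 433 min at £58.00/h.
Pay = (2640 × £29.00 + 433 × £58.00) ÷ 60 = £1694.57.

£1694.57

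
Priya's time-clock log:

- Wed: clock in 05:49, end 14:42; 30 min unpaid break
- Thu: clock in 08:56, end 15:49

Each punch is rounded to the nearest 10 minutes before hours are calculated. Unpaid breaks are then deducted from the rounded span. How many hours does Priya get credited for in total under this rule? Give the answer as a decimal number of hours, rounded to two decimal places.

Wed: in 05:49→05:50, out 14:42→14:40; 8 h 50 min − 30 min = 8 h 20 min
Thu: in 08:56→09:00, out 15:49→15:50; 6 h 50 min
Total credited: 15 h 10 min.

15.17 hours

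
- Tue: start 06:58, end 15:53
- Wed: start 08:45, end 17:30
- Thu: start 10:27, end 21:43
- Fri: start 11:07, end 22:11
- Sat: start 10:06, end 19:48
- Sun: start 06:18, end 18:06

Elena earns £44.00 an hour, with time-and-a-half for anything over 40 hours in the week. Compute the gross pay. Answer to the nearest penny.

Tue: 06:58–15:53 = 8 h 55 min
Wed: 08:45–17:30 = 8 h 45 min
Thu: 10:27–21:43 = 11 h 16 min
Fri: 11:07–22:11 = 11 h 4 min
Sat: 10:06–19:48 = 9 h 42 min
Sun: 06:18–18:06 = 11 h 48 min
Total worked: 61 h 30 min = 3690 min.
Regular 40 h 0 min = 2400 min at £44.00/h; overtime 21 h 30 min = 1290 min at £66.00/h.
Pay = (2400 × £44.00 + 1290 × £66.00) ÷ 60 = £3179.00.

£3179.00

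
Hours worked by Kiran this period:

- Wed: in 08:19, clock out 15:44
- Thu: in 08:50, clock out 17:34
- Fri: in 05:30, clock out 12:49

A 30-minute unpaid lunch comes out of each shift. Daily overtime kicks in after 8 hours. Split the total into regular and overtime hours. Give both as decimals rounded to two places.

Regular 21.73 hours, overtime 0.23 hours

Wed: 08:19–15:44 = 7 h 25 min; less 30 min break → 6 h 55 min
Thu: 08:50–17:34 = 8 h 44 min; less 30 min break → 8 h 14 min
Fri: 05:30–12:49 = 7 h 19 min; less 30 min break → 6 h 49 min
Wed reg 6 h 55 min / OT 0 h 0 min; Thu reg 8 h 0 min / OT 0 h 14 min; Fri reg 6 h 49 min / OT 0 h 0 min.
Totals: regular 21 h 44 min, overtime 0 h 14 min.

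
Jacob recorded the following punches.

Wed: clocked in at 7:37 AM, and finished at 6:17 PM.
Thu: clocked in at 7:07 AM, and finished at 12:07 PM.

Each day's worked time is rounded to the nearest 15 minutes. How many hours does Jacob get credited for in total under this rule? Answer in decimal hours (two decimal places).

15.75 hours

Wed: 7:37 AM–6:17 PM = 10 h 40 min → rounds to 10 h 45 min
Thu: 7:07 AM–12:07 PM = 5 h 0 min → rounds to 5 h 0 min
Total credited: 15 h 45 min.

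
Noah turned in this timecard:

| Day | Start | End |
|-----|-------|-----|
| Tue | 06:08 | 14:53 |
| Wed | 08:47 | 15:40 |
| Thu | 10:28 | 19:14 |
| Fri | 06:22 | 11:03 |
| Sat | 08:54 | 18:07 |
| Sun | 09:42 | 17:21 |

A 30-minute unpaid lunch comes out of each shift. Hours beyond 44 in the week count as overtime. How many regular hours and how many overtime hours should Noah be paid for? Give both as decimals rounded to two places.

Regular 42.95 hours, overtime 0.00 hours

Tue: 06:08–14:53 = 8 h 45 min; less 30 min break → 8 h 15 min
Wed: 08:47–15:40 = 6 h 53 min; less 30 min break → 6 h 23 min
Thu: 10:28–19:14 = 8 h 46 min; less 30 min break → 8 h 16 min
Fri: 06:22–11:03 = 4 h 41 min; less 30 min break → 4 h 11 min
Sat: 08:54–18:07 = 9 h 13 min; less 30 min break → 8 h 43 min
Sun: 09:42–17:21 = 7 h 39 min; less 30 min break → 7 h 9 min
Total worked: 42 h 57 min = 42.95 h.
Threshold 44 h → overtime 0 h 0 min, regular 42 h 57 min.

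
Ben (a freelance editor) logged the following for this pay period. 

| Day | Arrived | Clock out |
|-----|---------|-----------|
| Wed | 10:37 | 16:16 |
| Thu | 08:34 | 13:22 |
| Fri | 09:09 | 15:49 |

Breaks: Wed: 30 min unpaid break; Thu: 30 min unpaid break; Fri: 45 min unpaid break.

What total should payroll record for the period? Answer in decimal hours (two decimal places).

Wed: 10:37–16:16 = 5 h 39 min; less 30 min break → 5 h 9 min
Thu: 08:34–13:22 = 4 h 48 min; less 30 min break → 4 h 18 min
Fri: 09:09–15:49 = 6 h 40 min; less 45 min break → 5 h 55 min
Total: 5 h 9 min + 4 h 18 min + 5 h 55 min = 15 h 22 min.

15.37 hours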